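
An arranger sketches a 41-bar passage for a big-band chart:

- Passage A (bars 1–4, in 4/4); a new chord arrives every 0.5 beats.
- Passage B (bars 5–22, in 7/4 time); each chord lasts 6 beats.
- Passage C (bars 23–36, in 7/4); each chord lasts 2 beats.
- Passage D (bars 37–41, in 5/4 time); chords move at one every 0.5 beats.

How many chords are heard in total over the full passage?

152 chords

A has 16 beats and chords last 0.5 each, so 32 chords.
B has 126 beats and chords last 6 each, so 21 chords.
C has 98 beats and chords last 2 each, so 49 chords.
D has 25 beats and chords last 0.5 each, so 50 chords.
Total: 32 + 21 + 49 + 50 = 152.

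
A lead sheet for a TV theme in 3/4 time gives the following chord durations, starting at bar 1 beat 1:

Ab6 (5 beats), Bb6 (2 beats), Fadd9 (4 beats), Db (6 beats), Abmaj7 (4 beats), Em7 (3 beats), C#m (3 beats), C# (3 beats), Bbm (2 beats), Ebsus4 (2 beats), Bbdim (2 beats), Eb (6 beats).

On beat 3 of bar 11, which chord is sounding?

Beat 3 of bar 11 is beat (11−1)×3 + 3 = 33 overall.
Running totals: Ab6 ends at 5, Bb6 ends at 7, Fadd9 ends at 11, Db ends at 17, Abmaj7 ends at 21, Em7 ends at 24, C#m ends at 27, C# ends at 30, Bbm ends at 32, Ebsus4 ends at 34.
Beat 33 falls within Ebsus4.

Ebsus4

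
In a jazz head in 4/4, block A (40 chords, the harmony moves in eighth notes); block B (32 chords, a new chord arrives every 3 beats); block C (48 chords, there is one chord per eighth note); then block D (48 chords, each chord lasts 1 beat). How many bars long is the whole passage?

47 bars

A: 40 × 0.5 = 20 beats = 5 bars.
B: 32 × 3 = 96 beats = 24 bars.
C: 48 × 0.5 = 24 beats = 6 bars.
D: 48 × 1 = 48 beats = 12 bars.
Total: 5 + 24 + 6 + 12 = 47 bars.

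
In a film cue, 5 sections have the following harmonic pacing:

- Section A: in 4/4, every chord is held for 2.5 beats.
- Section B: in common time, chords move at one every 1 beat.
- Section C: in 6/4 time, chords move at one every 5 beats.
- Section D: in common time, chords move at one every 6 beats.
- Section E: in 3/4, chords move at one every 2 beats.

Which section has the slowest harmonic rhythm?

A: 4/2.5 = 1.6 chords/bar.
B: 4/1 = 4 chords/bar.
C: 6/5 = 1.2 chords/bar.
D: 4/6 = 2/3 chords/bar.
E: 3/2 = 1.5 chords/bar.
Slowest is D at 2/3 chords/bar.

Section D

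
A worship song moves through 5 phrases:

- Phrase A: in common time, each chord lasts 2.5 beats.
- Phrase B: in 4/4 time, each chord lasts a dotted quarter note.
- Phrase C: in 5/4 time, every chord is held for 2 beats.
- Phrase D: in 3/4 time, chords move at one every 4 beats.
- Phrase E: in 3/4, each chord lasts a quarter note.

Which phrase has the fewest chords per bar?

Phrase D

A: 4 beats/bar ÷ 2.5 beats/chord = 1.6 chords/bar.
B: 4 beats/bar ÷ 1.5 beats/chord = 8/3 chords/bar.
C: 5 beats/bar ÷ 2 beats/chord = 2.5 chords/bar.
D: 3 beats/bar ÷ 4 beats/chord = 0.75 chords/bar.
E: 3 beats/bar ÷ 1 beat/chord = 3 chords/bar.
Slowest is D at 0.75 chords/bar.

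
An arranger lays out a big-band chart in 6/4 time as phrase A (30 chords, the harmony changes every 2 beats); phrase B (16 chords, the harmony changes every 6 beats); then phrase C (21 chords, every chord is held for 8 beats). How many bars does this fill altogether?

A: 30 × 2 = 60 beats = 10 bars.
B: 16 × 6 = 96 beats = 16 bars.
C: 21 × 8 = 168 beats = 28 bars.
Total: 10 + 16 + 28 = 54 bars.

54 bars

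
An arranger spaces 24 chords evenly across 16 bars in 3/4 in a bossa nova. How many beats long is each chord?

2 beats

16 bars × 3 beats/bar = 48 beats total.
48 beats ÷ 24 chords = 2 beats per chord.
(That is a half note.)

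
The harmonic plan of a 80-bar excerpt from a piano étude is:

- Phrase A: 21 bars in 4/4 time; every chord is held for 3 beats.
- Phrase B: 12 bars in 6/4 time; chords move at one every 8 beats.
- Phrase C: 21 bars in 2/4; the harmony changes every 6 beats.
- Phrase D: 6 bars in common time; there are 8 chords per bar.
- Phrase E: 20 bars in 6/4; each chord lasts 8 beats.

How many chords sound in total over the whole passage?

A: 21 bars × 4 beats = 84 beats; 3 beats/chord → 28 chords.
B: 12 bars × 6 beats = 72 beats; 8 beats/chord → 9 chords.
C: 21 bars × 2 beats = 42 beats; 6 beats/chord → 7 chords.
D: 6 bars × 4 beats = 24 beats; 0.5 beats/chord → 48 chords.
E: 20 bars × 6 beats = 120 beats; 8 beats/chord → 15 chords.
Total: 28 + 9 + 7 + 48 + 15 = 107.

107 chords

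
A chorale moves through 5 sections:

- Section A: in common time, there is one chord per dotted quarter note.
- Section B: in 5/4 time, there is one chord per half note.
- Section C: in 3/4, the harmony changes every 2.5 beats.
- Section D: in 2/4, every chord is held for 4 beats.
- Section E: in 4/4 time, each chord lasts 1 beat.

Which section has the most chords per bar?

A: 4/1.5 = 8/3 chords/bar.
B: 5/2 = 2.5 chords/bar.
C: 3/2.5 = 1.2 chords/bar.
D: 2/4 = 0.5 chords/bar.
E: 4/1 = 4 chords/bar.
Fastest is E at 4 chords/bar.

Section E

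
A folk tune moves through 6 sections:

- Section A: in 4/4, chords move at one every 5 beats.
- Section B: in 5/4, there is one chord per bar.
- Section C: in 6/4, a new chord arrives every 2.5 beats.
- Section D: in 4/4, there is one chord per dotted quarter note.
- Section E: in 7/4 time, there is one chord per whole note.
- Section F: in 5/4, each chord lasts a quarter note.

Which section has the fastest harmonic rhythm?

A: 4 beats/bar ÷ 5 beats/chord = 0.8 chords/bar.
B: 5 beats/bar ÷ 5 beats/chord = 1 chord/bar.
C: 6 beats/bar ÷ 2.5 beats/chord = 2.4 chords/bar.
D: 4 beats/bar ÷ 1.5 beats/chord = 8/3 chords/bar.
E: 7 beats/bar ÷ 4 beats/chord = 1.75 chords/bar.
F: 5 beats/bar ÷ 1 beat/chord = 5 chords/bar.
Fastest is F at 5 chords/bar.

Section F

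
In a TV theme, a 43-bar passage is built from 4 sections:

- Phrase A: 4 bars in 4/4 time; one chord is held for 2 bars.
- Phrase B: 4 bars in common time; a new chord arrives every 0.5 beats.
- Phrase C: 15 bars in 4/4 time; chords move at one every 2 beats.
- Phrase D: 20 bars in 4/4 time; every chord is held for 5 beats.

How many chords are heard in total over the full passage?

A has 16 beats and chords last 8 each, so 2 chords.
B has 16 beats and chords last 0.5 each, so 32 chords.
C has 60 beats and chords last 2 each, so 30 chords.
D has 80 beats and chords last 5 each, so 16 chords.
Total: 2 + 32 + 30 + 16 = 80.

80 chords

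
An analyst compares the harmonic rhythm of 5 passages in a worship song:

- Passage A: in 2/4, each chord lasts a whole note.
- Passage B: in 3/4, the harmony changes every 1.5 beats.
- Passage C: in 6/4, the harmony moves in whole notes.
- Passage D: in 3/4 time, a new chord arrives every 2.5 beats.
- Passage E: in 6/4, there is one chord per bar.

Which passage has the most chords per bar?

Passage B

A: each chord is 4 beats in 2/4, so 0.5 per bar.
B: each chord is 1.5 beats in 3/4, so 2 per bar.
C: each chord is 4 beats in 6/4, so 1.5 per bar.
D: each chord is 2.5 beats in 3/4, so 1.2 per bar.
E: each chord is 6 beats in 6/4, so 1 per bar.
Fastest is B at 2 chords/bar.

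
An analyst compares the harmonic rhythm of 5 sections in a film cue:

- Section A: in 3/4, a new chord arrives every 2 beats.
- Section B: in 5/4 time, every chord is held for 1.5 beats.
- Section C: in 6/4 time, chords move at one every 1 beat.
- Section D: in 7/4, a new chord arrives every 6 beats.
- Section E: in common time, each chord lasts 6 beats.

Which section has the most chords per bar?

A: each chord is 2 beats in 3/4, so 1.5 per bar.
B: each chord is 1.5 beats in 5/4, so 10/3 per bar.
C: each chord is 1 beat in 6/4, so 6 per bar.
D: each chord is 6 beats in 7/4, so 7/6 per bar.
E: each chord is 6 beats in 4/4, so 2/3 per bar.
Fastest is C at 6 chords/bar.

Section C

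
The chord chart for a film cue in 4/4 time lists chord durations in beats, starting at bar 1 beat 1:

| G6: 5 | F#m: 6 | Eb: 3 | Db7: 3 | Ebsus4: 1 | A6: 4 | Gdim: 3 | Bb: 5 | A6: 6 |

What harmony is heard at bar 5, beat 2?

Beat 2 of bar 5 is beat (5−1)×4 + 2 = 18 overall.
Running totals: G6 ends at 5, F#m ends at 11, Eb ends at 14, Db7 ends at 17, Ebsus4 ends at 18.
Beat 18 falls within Ebsus4.

Ebsus4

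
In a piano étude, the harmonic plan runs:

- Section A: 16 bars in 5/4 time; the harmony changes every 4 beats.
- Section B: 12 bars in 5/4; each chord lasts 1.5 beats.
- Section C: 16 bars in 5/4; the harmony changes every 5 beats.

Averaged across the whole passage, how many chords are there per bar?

19/11 chords per bar

A: 16 × 5 = 80 beats ÷ 4 = 20 chords.
B: 12 × 5 = 60 beats ÷ 1.5 = 40 chords.
C: 16 × 5 = 80 beats ÷ 5 = 16 chords.
Overall: 76 chords over 44 bars → 76/44 = 19/11 chords per bar.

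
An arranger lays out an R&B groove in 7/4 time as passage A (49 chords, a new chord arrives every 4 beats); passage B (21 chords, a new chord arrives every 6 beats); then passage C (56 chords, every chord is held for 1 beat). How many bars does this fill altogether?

A: 49 × 4 = 196 beats = 28 bars.
B: 21 × 6 = 126 beats = 18 bars.
C: 56 × 1 = 56 beats = 8 bars.
Total: 28 + 18 + 8 = 54 bars.

54 bars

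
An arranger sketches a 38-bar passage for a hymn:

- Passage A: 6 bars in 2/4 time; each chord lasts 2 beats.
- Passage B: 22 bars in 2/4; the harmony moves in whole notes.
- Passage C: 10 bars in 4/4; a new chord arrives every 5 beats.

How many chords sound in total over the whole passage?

25 chords

A: 6 bars × 2 beats = 12 beats; 2 beats/chord → 6 chords.
B: 22 bars × 2 beats = 44 beats; 4 beats/chord → 11 chords.
C: 10 bars × 4 beats = 40 beats; 5 beats/chord → 8 chords.
Total: 6 + 11 + 8 = 25.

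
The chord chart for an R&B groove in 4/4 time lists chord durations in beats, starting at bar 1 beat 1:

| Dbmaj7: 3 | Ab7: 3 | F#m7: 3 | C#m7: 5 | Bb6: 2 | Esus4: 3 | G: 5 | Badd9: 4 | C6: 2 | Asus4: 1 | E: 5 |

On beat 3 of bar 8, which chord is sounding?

Asus4

Beat 3 of bar 8 is beat (8−1)×4 + 3 = 31 overall.
Running totals: Dbmaj7 ends at 3, Ab7 ends at 6, F#m7 ends at 9, C#m7 ends at 14, Bb6 ends at 16, Esus4 ends at 19, G ends at 24, Badd9 ends at 28, C6 ends at 30, Asus4 ends at 31.
Beat 31 falls within Asus4.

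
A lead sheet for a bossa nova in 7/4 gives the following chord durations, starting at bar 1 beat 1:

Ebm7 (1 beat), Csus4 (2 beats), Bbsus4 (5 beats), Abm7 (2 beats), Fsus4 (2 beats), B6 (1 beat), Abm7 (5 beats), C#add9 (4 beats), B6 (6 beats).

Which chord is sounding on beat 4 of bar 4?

B6

Beat 4 of bar 4 is beat (4−1)×7 + 4 = 25 overall.
Running totals: Ebm7 ends at 1, Csus4 ends at 3, Bbsus4 ends at 8, Abm7 ends at 10, Fsus4 ends at 12, B6 ends at 13, Abm7 ends at 18, C#add9 ends at 22, B6 ends at 28.
Beat 25 falls within B6.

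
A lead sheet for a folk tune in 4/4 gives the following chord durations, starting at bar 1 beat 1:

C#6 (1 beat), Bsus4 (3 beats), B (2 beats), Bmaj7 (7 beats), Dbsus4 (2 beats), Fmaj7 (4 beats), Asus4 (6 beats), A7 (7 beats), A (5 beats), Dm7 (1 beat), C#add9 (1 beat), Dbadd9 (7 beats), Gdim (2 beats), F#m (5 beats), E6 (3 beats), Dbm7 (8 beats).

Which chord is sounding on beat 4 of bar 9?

A

Beat 4 of bar 9 is beat (9−1)×4 + 4 = 36 overall.
Running totals: C#6 ends at 1, Bsus4 ends at 4, B ends at 6, Bmaj7 ends at 13, Dbsus4 ends at 15, Fmaj7 ends at 19, Asus4 ends at 25, A7 ends at 32, A ends at 37.
Beat 36 falls within A.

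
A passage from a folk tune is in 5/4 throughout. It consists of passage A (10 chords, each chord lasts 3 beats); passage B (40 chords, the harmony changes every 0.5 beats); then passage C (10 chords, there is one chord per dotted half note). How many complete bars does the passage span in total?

A: 10 × 3 = 30 beats = 6 bars.
B: 40 × 0.5 = 20 beats = 4 bars.
C: 10 × 3 = 30 beats = 6 bars.
Total: 6 + 4 + 6 = 16 bars.

16 bars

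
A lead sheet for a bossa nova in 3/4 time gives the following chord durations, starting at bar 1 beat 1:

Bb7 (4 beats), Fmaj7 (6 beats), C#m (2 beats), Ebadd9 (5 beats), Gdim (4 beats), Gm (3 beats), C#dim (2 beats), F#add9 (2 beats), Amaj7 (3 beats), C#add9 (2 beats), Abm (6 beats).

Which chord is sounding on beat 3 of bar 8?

Gm

Beat 3 of bar 8 is beat (8−1)×3 + 3 = 24 overall.
Running totals: Bb7 ends at 4, Fmaj7 ends at 10, C#m ends at 12, Ebadd9 ends at 17, Gdim ends at 21, Gm ends at 24.
Beat 24 falls within Gm.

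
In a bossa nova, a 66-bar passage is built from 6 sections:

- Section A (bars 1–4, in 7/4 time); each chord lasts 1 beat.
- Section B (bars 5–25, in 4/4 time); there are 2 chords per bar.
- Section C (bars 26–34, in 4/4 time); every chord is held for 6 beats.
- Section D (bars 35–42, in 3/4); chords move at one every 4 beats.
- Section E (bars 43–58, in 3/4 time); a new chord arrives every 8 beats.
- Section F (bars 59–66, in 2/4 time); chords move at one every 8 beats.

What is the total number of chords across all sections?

A: 4 bars × 7 beats = 28 beats; 1 beat/chord → 28 chords.
B: 21 bars × 4 beats = 84 beats; 2 beats/chord → 42 chords.
C: 9 bars × 4 beats = 36 beats; 6 beats/chord → 6 chords.
D: 8 bars × 3 beats = 24 beats; 4 beats/chord → 6 chords.
E: 16 bars × 3 beats = 48 beats; 8 beats/chord → 6 chords.
F: 8 bars × 2 beats = 16 beats; 8 beats/chord → 2 chords.
Total: 28 + 42 + 6 + 6 + 6 + 2 = 90.

90 chords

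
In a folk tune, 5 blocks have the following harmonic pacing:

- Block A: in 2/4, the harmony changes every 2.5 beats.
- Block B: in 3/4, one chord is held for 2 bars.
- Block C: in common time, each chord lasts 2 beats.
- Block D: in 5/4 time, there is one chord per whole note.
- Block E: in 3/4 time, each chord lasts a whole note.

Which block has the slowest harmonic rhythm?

A: 2/2.5 = 0.8 chords/bar.
B: 3/6 = 0.5 chords/bar.
C: 4/2 = 2 chords/bar.
D: 5/4 = 1.25 chords/bar.
E: 3/4 = 0.75 chords/bar.
Slowest is B at 0.5 chords/bar.

Block B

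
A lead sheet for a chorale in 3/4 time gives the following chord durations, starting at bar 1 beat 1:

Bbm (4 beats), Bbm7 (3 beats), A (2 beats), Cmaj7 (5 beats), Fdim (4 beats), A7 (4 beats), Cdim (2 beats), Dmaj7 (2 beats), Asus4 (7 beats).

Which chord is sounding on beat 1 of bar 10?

Beat 1 of bar 10 is beat (10−1)×3 + 1 = 28 overall.
Running totals: Bbm ends at 4, Bbm7 ends at 7, A ends at 9, Cmaj7 ends at 14, Fdim ends at 18, A7 ends at 22, Cdim ends at 24, Dmaj7 ends at 26, Asus4 ends at 33.
Beat 28 falls within Asus4.

Asus4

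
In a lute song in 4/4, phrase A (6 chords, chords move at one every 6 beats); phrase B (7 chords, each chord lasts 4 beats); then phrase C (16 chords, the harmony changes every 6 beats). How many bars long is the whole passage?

A: 6 × 6 = 36 beats = 9 bars.
B: 7 × 4 = 28 beats = 7 bars.
C: 16 × 6 = 96 beats = 24 bars.
Total: 9 + 7 + 24 = 40 bars.

40 bars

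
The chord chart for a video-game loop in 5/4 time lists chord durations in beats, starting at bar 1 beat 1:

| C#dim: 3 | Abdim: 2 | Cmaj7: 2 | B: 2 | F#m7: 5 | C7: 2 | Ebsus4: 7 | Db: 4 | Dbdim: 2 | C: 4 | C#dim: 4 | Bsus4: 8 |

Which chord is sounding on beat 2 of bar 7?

C

Beat 2 of bar 7 is beat (7−1)×5 + 2 = 32 overall.
Running totals: C#dim ends at 3, Abdim ends at 5, Cmaj7 ends at 7, B ends at 9, F#m7 ends at 14, C7 ends at 16, Ebsus4 ends at 23, Db ends at 27, Dbdim ends at 29, C ends at 33.
Beat 32 falls within C.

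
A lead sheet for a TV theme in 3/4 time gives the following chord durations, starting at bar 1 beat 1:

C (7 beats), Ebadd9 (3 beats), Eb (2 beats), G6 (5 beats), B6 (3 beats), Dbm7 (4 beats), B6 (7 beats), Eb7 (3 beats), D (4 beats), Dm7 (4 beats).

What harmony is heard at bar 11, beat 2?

Beat 2 of bar 11 is beat (11−1)×3 + 2 = 32 overall.
Running totals: C ends at 7, Ebadd9 ends at 10, Eb ends at 12, G6 ends at 17, B6 ends at 20, Dbm7 ends at 24, B6 ends at 31, Eb7 ends at 34.
Beat 32 falls within Eb7.

Eb7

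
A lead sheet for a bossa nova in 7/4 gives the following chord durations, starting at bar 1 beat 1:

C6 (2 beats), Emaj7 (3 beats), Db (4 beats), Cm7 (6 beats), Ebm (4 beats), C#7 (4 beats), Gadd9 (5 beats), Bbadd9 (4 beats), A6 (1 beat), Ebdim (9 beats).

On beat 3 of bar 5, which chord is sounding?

Bbadd9

Beat 3 of bar 5 is beat (5−1)×7 + 3 = 31 overall.
Running totals: C6 ends at 2, Emaj7 ends at 5, Db ends at 9, Cm7 ends at 15, Ebm ends at 19, C#7 ends at 23, Gadd9 ends at 28, Bbadd9 ends at 32.
Beat 31 falls within Bbadd9.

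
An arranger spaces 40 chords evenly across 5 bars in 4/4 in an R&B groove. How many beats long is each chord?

0.5 beats

5 bars × 4 beats/bar = 20 beats total.
20 beats ÷ 40 chords = 0.5 beats per chord.
(That is an eighth note.)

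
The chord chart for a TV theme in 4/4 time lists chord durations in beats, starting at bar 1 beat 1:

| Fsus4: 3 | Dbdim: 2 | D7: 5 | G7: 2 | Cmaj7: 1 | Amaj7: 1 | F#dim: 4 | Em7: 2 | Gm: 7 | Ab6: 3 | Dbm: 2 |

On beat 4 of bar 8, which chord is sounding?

Dbm

Beat 4 of bar 8 is beat (8−1)×4 + 4 = 32 overall.
Running totals: Fsus4 ends at 3, Dbdim ends at 5, D7 ends at 10, G7 ends at 12, Cmaj7 ends at 13, Amaj7 ends at 14, F#dim ends at 18, Em7 ends at 20, Gm ends at 27, Ab6 ends at 30, Dbm ends at 32.
Beat 32 falls within Dbm.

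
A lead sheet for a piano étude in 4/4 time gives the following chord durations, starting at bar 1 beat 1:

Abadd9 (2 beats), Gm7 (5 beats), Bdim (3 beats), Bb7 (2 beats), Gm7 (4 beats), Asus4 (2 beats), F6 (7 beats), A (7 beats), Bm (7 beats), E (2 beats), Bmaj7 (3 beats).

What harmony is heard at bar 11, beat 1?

E

Beat 1 of bar 11 is beat (11−1)×4 + 1 = 41 overall.
Running totals: Abadd9 ends at 2, Gm7 ends at 7, Bdim ends at 10, Bb7 ends at 12, Gm7 ends at 16, Asus4 ends at 18, F6 ends at 25, A ends at 32, Bm ends at 39, E ends at 41.
Beat 41 falls within E.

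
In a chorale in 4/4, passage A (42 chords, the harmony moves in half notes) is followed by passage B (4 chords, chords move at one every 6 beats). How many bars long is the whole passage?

A: 42 × 2 = 84 beats = 21 bars.
B: 4 × 6 = 24 beats = 6 bars.
Total: 21 + 6 = 27 bars.

27 bars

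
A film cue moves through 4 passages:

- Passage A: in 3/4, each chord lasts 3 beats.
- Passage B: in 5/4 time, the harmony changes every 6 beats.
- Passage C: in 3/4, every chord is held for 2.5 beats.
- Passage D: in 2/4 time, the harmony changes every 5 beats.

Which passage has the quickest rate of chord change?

A: 3 beats/bar ÷ 3 beats/chord = 1 chord/bar.
B: 5 beats/bar ÷ 6 beats/chord = 5/6 chords/bar.
C: 3 beats/bar ÷ 2.5 beats/chord = 1.2 chords/bar.
D: 2 beats/bar ÷ 5 beats/chord = 0.4 chords/bar.
Fastest is C at 1.2 chords/bar.

Passage C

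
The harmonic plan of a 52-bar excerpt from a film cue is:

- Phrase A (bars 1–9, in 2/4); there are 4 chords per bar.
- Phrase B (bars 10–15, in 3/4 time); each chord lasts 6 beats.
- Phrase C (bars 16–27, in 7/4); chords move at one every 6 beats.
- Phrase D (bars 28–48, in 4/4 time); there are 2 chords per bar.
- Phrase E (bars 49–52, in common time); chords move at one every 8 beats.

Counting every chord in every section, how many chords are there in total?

A: 9·2 = 18 beats, 18/0.5 = 36 chords.
B: 6·3 = 18 beats, 18/6 = 3 chords.
C: 12·7 = 84 beats, 84/6 = 14 chords.
D: 21·4 = 84 beats, 84/2 = 42 chords.
E: 4·4 = 16 beats, 16/8 = 2 chords.
Total: 36 + 3 + 14 + 42 + 2 = 97.

97 chords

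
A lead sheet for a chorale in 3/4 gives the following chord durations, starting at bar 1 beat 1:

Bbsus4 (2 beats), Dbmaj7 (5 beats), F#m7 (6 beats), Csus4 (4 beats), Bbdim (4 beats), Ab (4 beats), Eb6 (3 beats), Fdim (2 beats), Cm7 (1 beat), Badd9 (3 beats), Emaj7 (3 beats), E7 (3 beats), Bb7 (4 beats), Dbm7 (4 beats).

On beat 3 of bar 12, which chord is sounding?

Beat 3 of bar 12 is beat (12−1)×3 + 3 = 36 overall.
Running totals: Bbsus4 ends at 2, Dbmaj7 ends at 7, F#m7 ends at 13, Csus4 ends at 17, Bbdim ends at 21, Ab ends at 25, Eb6 ends at 28, Fdim ends at 30, Cm7 ends at 31, Badd9 ends at 34, Emaj7 ends at 37.
Beat 36 falls within Emaj7.

Emaj7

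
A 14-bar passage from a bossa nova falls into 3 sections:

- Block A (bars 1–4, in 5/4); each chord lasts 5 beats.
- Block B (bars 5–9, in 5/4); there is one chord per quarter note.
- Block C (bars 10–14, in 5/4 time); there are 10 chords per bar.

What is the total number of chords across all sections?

A: 4 bars × 5 beats = 20 beats; 5 beats/chord → 4 chords.
B: 5 bars × 5 beats = 25 beats; 1 beat/chord → 25 chords.
C: 5 bars × 5 beats = 25 beats; 0.5 beats/chord → 50 chords.
Total: 4 + 25 + 50 = 79.

79 chords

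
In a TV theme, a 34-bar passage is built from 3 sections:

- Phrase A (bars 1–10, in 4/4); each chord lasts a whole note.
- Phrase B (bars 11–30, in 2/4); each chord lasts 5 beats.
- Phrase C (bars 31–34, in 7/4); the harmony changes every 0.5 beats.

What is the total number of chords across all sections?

74 chords

A: 10 bars × 4 beats = 40 beats; 4 beats/chord → 10 chords.
B: 20 bars × 2 beats = 40 beats; 5 beats/chord → 8 chords.
C: 4 bars × 7 beats = 28 beats; 0.5 beats/chord → 56 chords.
Total: 10 + 8 + 56 = 74.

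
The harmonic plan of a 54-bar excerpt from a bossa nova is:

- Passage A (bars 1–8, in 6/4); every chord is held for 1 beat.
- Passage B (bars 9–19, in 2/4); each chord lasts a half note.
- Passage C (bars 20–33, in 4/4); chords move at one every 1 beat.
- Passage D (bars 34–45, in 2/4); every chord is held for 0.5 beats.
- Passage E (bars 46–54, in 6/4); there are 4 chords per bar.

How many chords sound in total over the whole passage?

A has 48 beats and chords last 1 each, so 48 chords.
B has 22 beats and chords last 2 each, so 11 chords.
C has 56 beats and chords last 1 each, so 56 chords.
D has 24 beats and chords last 0.5 each, so 48 chords.
E has 54 beats and chords last 1.5 each, so 36 chords.
Total: 48 + 11 + 56 + 48 + 36 = 199.

199 chords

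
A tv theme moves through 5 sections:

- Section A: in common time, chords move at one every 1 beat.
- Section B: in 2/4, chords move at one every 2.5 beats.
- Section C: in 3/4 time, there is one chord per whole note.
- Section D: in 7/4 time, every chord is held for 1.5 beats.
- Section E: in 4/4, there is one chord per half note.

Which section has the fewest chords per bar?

Section C

A: 4 beats/bar ÷ 1 beat/chord = 4 chords/bar.
B: 2 beats/bar ÷ 2.5 beats/chord = 0.8 chords/bar.
C: 3 beats/bar ÷ 4 beats/chord = 0.75 chords/bar.
D: 7 beats/bar ÷ 1.5 beats/chord = 14/3 chords/bar.
E: 4 beats/bar ÷ 2 beats/chord = 2 chords/bar.
Slowest is C at 0.75 chords/bar.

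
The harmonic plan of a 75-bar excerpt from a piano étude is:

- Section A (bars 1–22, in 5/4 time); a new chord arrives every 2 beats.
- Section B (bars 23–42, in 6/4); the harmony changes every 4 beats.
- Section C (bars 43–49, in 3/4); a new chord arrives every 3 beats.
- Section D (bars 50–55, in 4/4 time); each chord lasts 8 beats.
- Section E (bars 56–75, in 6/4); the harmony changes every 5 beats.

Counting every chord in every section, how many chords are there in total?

119 chords

A: 22 bars × 5 beats = 110 beats; 2 beats/chord → 55 chords.
B: 20 bars × 6 beats = 120 beats; 4 beats/chord → 30 chords.
C: 7 bars × 3 beats = 21 beats; 3 beats/chord → 7 chords.
D: 6 bars × 4 beats = 24 beats; 8 beats/chord → 3 chords.
E: 20 bars × 6 beats = 120 beats; 5 beats/chord → 24 chords.
Total: 55 + 30 + 7 + 3 + 24 = 119.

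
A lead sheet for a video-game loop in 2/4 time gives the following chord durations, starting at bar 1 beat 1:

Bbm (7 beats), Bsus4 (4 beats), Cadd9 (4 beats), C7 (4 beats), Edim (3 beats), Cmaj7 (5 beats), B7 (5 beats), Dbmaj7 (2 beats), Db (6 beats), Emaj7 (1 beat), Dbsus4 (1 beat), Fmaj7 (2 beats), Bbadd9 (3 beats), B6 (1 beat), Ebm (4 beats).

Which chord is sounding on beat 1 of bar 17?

Beat 1 of bar 17 is beat (17−1)×2 + 1 = 33 overall.
Running totals: Bbm ends at 7, Bsus4 ends at 11, Cadd9 ends at 15, C7 ends at 19, Edim ends at 22, Cmaj7 ends at 27, B7 ends at 32, Dbmaj7 ends at 34.
Beat 33 falls within Dbmaj7.

Dbmaj7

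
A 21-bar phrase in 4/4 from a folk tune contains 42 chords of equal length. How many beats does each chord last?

21 bars × 4 beats/bar = 84 beats total.
84 beats ÷ 42 chords = 2 beats per chord.
(That is a half note.)

2 beats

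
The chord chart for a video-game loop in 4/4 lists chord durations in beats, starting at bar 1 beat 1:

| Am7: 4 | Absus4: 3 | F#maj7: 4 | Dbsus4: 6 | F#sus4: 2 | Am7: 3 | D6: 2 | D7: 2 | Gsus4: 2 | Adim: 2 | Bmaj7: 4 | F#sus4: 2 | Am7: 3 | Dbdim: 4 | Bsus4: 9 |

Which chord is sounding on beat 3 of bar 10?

Am7

Beat 3 of bar 10 is beat (10−1)×4 + 3 = 39 overall.
Running totals: Am7 ends at 4, Absus4 ends at 7, F#maj7 ends at 11, Dbsus4 ends at 17, F#sus4 ends at 19, Am7 ends at 22, D6 ends at 24, D7 ends at 26, Gsus4 ends at 28, Adim ends at 30, Bmaj7 ends at 34, F#sus4 ends at 36, Am7 ends at 39.
Beat 39 falls within Am7.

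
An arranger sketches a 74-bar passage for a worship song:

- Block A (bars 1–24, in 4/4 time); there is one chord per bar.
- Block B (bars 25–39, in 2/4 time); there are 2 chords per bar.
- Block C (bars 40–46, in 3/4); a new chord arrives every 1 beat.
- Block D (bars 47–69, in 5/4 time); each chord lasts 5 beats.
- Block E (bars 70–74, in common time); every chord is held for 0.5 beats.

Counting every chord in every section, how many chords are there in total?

138 chords

A: 24·4 = 96 beats, 96/4 = 24 chords.
B: 15·2 = 30 beats, 30/1 = 30 chords.
C: 7·3 = 21 beats, 21/1 = 21 chords.
D: 23·5 = 115 beats, 115/5 = 23 chords.
E: 5·4 = 20 beats, 20/0.5 = 40 chords.
Total: 24 + 30 + 21 + 23 + 40 = 138.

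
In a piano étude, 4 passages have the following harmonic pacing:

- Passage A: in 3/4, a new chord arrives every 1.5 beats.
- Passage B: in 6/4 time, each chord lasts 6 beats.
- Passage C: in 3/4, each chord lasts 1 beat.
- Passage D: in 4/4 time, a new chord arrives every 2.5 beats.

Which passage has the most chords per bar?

Passage C

A: 3/1.5 = 2 chords/bar.
B: 6/6 = 1 chord/bar.
C: 3/1 = 3 chords/bar.
D: 4/2.5 = 1.6 chords/bar.
Fastest is C at 3 chords/bar.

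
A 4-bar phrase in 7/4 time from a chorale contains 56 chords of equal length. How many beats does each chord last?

0.5 beats

4 bars × 7 beats/bar = 28 beats total.
28 beats ÷ 56 chords = 0.5 beats per chord.
(That is an eighth note.)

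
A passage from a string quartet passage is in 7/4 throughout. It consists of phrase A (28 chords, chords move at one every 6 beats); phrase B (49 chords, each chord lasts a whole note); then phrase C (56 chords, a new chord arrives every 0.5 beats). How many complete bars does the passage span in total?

56 bars

A: 28 × 6 = 168 beats = 24 bars.
B: 49 × 4 = 196 beats = 28 bars.
C: 56 × 0.5 = 28 beats = 4 bars.
Total: 24 + 28 + 4 = 56 bars.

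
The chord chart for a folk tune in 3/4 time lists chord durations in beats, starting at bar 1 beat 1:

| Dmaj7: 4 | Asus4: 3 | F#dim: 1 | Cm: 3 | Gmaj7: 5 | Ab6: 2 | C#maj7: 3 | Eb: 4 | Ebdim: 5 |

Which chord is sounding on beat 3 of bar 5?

Gmaj7

Beat 3 of bar 5 is beat (5−1)×3 + 3 = 15 overall.
Running totals: Dmaj7 ends at 4, Asus4 ends at 7, F#dim ends at 8, Cm ends at 11, Gmaj7 ends at 16.
Beat 15 falls within Gmaj7.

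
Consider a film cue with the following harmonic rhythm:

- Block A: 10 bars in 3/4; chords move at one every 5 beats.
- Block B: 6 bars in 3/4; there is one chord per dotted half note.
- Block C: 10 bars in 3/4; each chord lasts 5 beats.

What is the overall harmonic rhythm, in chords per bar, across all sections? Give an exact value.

9/13 chords per bar

A: 10 × 3 = 30 beats ÷ 5 = 6 chords.
B: 6 × 3 = 18 beats ÷ 3 = 6 chords.
C: 10 × 3 = 30 beats ÷ 5 = 6 chords.
Overall: 18 chords over 26 bars → 18/26 = 9/13 chords per bar.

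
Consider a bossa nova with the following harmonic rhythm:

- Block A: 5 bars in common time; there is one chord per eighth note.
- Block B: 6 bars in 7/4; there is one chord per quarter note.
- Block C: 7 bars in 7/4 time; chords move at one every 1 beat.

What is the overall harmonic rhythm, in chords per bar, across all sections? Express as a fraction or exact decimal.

A: 5 × 4 = 20 beats ÷ 0.5 = 40 chords.
B: 6 × 7 = 42 beats ÷ 1 = 42 chords.
C: 7 × 7 = 49 beats ÷ 1 = 49 chords.
Overall: 131 chords over 18 bars → 131/18 = 131/18 chords per bar.

131/18 chords per bar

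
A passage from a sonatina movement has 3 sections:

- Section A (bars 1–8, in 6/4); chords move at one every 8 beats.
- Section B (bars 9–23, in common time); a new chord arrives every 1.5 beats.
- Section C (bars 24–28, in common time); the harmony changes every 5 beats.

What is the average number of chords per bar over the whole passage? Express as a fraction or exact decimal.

A: 8 bars of 6 beats is 48 beats; at 8 beats each that's 6 chords.
B: 15 bars of 4 beats is 60 beats; at 1.5 beats each that's 40 chords.
C: 5 bars of 4 beats is 20 beats; at 5 beats each that's 4 chords.
Overall: 50 chords over 28 bars → 50/28 = 25/14 chords per bar.

25/14 chords per bar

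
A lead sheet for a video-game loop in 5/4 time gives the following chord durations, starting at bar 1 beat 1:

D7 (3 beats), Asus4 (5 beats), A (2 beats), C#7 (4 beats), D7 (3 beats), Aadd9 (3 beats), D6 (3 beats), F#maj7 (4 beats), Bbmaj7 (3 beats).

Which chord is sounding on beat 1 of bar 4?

Beat 1 of bar 4 is beat (4−1)×5 + 1 = 16 overall.
Running totals: D7 ends at 3, Asus4 ends at 8, A ends at 10, C#7 ends at 14, D7 ends at 17.
Beat 16 falls within D7.

D7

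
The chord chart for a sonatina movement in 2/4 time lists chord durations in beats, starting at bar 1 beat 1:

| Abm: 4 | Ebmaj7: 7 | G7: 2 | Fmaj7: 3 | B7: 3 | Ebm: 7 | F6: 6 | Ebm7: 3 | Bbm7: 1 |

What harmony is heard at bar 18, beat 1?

Beat 1 of bar 18 is beat (18−1)×2 + 1 = 35 overall.
Running totals: Abm ends at 4, Ebmaj7 ends at 11, G7 ends at 13, Fmaj7 ends at 16, B7 ends at 19, Ebm ends at 26, F6 ends at 32, Ebm7 ends at 35.
Beat 35 falls within Ebm7.

Ebm7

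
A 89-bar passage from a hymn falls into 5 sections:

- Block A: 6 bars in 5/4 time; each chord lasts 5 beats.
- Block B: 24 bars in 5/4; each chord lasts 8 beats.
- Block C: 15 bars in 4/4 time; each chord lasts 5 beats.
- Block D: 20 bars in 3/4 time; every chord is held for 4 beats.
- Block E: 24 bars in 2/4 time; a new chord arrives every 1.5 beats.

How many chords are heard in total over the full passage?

80 chords

A: 6·5 = 30 beats, 30/5 = 6 chords.
B: 24·5 = 120 beats, 120/8 = 15 chords.
C: 15·4 = 60 beats, 60/5 = 12 chords.
D: 20·3 = 60 beats, 60/4 = 15 chords.
E: 24·2 = 48 beats, 48/1.5 = 32 chords.
Total: 6 + 15 + 12 + 15 + 32 = 80.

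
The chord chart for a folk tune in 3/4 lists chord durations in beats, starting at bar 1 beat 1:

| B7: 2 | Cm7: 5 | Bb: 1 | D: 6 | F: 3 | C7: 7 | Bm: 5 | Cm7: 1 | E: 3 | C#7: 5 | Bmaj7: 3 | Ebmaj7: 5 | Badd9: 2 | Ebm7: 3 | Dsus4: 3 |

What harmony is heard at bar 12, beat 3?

C#7

Beat 3 of bar 12 is beat (12−1)×3 + 3 = 36 overall.
Running totals: B7 ends at 2, Cm7 ends at 7, Bb ends at 8, D ends at 14, F ends at 17, C7 ends at 24, Bm ends at 29, Cm7 ends at 30, E ends at 33, C#7 ends at 38.
Beat 36 falls within C#7.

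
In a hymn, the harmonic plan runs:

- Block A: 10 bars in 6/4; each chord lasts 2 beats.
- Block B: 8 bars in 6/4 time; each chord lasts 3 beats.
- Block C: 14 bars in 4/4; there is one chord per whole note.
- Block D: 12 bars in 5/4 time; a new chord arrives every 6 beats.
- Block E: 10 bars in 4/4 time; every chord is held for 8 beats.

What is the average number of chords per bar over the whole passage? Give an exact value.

25/18 chords per bar

A: 10 bars of 6 beats is 60 beats; at 2 beats each that's 30 chords.
B: 8 bars of 6 beats is 48 beats; at 3 beats each that's 16 chords.
C: 14 bars of 4 beats is 56 beats; at 4 beats each that's 14 chords.
D: 12 bars of 5 beats is 60 beats; at 6 beats each that's 10 chords.
E: 10 bars of 4 beats is 40 beats; at 8 beats each that's 5 chords.
Overall: 75 chords over 54 bars → 75/54 = 25/18 chords per bar.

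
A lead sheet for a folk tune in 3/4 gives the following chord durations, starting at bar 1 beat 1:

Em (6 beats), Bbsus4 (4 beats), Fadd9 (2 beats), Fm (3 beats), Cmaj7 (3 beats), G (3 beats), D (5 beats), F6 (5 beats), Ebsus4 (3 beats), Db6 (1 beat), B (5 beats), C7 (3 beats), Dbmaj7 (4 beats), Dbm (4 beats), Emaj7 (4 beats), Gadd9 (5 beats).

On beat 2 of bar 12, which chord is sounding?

Db6

Beat 2 of bar 12 is beat (12−1)×3 + 2 = 35 overall.
Running totals: Em ends at 6, Bbsus4 ends at 10, Fadd9 ends at 12, Fm ends at 15, Cmaj7 ends at 18, G ends at 21, D ends at 26, F6 ends at 31, Ebsus4 ends at 34, Db6 ends at 35.
Beat 35 falls within Db6.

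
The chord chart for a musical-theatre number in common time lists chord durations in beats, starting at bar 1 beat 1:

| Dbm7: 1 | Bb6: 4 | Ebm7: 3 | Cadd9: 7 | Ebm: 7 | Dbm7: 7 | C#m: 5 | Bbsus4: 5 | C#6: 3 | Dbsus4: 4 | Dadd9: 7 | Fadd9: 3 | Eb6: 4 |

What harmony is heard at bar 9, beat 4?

Beat 4 of bar 9 is beat (9−1)×4 + 4 = 36 overall.
Running totals: Dbm7 ends at 1, Bb6 ends at 5, Ebm7 ends at 8, Cadd9 ends at 15, Ebm ends at 22, Dbm7 ends at 29, C#m ends at 34, Bbsus4 ends at 39.
Beat 36 falls within Bbsus4.

Bbsus4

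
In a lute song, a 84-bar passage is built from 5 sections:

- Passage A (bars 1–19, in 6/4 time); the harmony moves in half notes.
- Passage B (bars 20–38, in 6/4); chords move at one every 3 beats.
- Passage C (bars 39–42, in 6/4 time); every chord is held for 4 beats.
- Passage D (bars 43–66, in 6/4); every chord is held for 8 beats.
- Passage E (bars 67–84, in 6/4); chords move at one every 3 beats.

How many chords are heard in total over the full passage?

155 chords

A has 114 beats and chords last 2 each, so 57 chords.
B has 114 beats and chords last 3 each, so 38 chords.
C has 24 beats and chords last 4 each, so 6 chords.
D has 144 beats and chords last 8 each, so 18 chords.
E has 108 beats and chords last 3 each, so 36 chords.
Total: 57 + 38 + 6 + 18 + 36 = 155.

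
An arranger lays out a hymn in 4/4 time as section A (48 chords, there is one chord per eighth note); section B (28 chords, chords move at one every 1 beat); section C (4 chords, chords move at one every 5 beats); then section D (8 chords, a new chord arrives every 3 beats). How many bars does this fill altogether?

24 bars

A: 48 × 0.5 = 24 beats = 6 bars.
B: 28 × 1 = 28 beats = 7 bars.
C: 4 × 5 = 20 beats = 5 bars.
D: 8 × 3 = 24 beats = 6 bars.
Total: 6 + 7 + 5 + 6 = 24 bars.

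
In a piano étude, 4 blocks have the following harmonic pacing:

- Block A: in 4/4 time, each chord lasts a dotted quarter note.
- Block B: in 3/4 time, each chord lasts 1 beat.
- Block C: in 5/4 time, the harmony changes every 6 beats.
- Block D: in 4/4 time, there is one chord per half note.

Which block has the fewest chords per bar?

Block C

A: 4 beats/bar ÷ 1.5 beats/chord = 8/3 chords/bar.
B: 3 beats/bar ÷ 1 beat/chord = 3 chords/bar.
C: 5 beats/bar ÷ 6 beats/chord = 5/6 chords/bar.
D: 4 beats/bar ÷ 2 beats/chord = 2 chords/bar.
Slowest is C at 5/6 chords/bar.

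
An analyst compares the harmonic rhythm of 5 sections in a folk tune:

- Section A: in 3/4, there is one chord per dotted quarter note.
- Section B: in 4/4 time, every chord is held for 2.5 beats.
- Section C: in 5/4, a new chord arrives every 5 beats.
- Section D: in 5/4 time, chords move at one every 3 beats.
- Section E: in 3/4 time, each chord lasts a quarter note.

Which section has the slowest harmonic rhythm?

Section C

A: 3/1.5 = 2 chords/bar.
B: 4/2.5 = 1.6 chords/bar.
C: 5/5 = 1 chord/bar.
D: 5/3 = 5/3 chords/bar.
E: 3/1 = 3 chords/bar.
Slowest is C at 1 chords/bar.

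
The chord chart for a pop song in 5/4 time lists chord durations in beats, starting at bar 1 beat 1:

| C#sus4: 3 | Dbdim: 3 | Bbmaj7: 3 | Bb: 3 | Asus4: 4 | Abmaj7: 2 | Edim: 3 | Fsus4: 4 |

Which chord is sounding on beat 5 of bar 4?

Edim

Beat 5 of bar 4 is beat (4−1)×5 + 5 = 20 overall.
Running totals: C#sus4 ends at 3, Dbdim ends at 6, Bbmaj7 ends at 9, Bb ends at 12, Asus4 ends at 16, Abmaj7 ends at 18, Edim ends at 21.
Beat 20 falls within Edim.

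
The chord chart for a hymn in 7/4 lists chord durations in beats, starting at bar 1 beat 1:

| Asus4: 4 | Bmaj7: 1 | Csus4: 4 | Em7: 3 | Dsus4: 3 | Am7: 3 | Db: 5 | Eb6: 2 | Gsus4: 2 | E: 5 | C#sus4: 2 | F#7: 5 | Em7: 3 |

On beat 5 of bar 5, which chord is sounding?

C#sus4

Beat 5 of bar 5 is beat (5−1)×7 + 5 = 33 overall.
Running totals: Asus4 ends at 4, Bmaj7 ends at 5, Csus4 ends at 9, Em7 ends at 12, Dsus4 ends at 15, Am7 ends at 18, Db ends at 23, Eb6 ends at 25, Gsus4 ends at 27, E ends at 32, C#sus4 ends at 34.
Beat 33 falls within C#sus4.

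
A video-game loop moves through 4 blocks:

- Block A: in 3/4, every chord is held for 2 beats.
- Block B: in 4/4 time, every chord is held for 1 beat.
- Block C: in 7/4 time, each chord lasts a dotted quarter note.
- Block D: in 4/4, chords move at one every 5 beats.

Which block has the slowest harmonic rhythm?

A: 3/2 = 1.5 chords/bar.
B: 4/1 = 4 chords/bar.
C: 7/1.5 = 14/3 chords/bar.
D: 4/5 = 0.8 chords/bar.
Slowest is D at 0.8 chords/bar.

Block D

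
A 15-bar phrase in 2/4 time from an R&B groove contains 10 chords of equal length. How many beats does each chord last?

3 beats

15 bars × 2 beats/bar = 30 beats total.
30 beats ÷ 10 chords = 3 beats per chord.
(That is a dotted half note.)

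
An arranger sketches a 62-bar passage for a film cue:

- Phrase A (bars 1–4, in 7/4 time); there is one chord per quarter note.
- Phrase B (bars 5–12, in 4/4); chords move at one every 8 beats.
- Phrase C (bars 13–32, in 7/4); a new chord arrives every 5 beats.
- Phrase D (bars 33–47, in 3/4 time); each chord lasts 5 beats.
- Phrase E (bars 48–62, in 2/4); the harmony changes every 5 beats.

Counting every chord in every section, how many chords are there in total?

75 chords

A: 4 bars × 7 beats = 28 beats; 1 beat/chord → 28 chords.
B: 8 bars × 4 beats = 32 beats; 8 beats/chord → 4 chords.
C: 20 bars × 7 beats = 140 beats; 5 beats/chord → 28 chords.
D: 15 bars × 3 beats = 45 beats; 5 beats/chord → 9 chords.
E: 15 bars × 2 beats = 30 beats; 5 beats/chord → 6 chords.
Total: 28 + 4 + 28 + 9 + 6 = 75.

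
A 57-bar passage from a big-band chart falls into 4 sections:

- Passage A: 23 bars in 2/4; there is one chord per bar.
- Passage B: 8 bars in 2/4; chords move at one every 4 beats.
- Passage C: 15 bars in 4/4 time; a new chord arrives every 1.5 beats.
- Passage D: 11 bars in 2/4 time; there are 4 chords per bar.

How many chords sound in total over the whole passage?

111 chords

A: 23·2 = 46 beats, 46/2 = 23 chords.
B: 8·2 = 16 beats, 16/4 = 4 chords.
C: 15·4 = 60 beats, 60/1.5 = 40 chords.
D: 11·2 = 22 beats, 22/0.5 = 44 chords.
Total: 23 + 4 + 40 + 44 = 111.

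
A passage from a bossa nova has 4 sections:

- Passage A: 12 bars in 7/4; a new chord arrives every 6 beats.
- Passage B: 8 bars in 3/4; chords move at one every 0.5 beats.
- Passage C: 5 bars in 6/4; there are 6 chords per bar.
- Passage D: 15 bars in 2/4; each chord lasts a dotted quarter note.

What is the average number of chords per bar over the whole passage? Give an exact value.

A: 12 × 7 = 84 beats ÷ 6 = 14 chords.
B: 8 × 3 = 24 beats ÷ 0.5 = 48 chords.
C: 5 × 6 = 30 beats ÷ 1 = 30 chords.
D: 15 × 2 = 30 beats ÷ 1.5 = 20 chords.
Overall: 112 chords over 40 bars → 112/40 = 2.8 chords per bar.

2.8 chords per bar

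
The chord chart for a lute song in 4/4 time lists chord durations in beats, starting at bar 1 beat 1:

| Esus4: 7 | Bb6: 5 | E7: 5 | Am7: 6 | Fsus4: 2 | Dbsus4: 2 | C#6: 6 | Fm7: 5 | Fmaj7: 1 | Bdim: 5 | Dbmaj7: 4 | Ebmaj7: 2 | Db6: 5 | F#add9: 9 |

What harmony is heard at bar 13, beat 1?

Beat 1 of bar 13 is beat (13−1)×4 + 1 = 49 overall.
Running totals: Esus4 ends at 7, Bb6 ends at 12, E7 ends at 17, Am7 ends at 23, Fsus4 ends at 25, Dbsus4 ends at 27, C#6 ends at 33, Fm7 ends at 38, Fmaj7 ends at 39, Bdim ends at 44, Dbmaj7 ends at 48, Ebmaj7 ends at 50.
Beat 49 falls within Ebmaj7.

Ebmaj7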